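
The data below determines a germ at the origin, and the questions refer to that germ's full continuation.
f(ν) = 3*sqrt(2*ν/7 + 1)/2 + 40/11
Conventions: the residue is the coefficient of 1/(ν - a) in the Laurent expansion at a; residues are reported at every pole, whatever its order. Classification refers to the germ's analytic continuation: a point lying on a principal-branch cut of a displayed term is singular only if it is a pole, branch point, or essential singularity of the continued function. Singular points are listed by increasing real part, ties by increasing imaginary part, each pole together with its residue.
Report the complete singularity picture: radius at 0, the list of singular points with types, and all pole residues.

Radius of convergence at 0: 7/2.
At -7/2: an algebraic (square-root) branch point.

Branch term (3/2)*sqrt(1 - ν/(-7/2)): its argument vanishes at ν = -7/2, a square-root branch point, modulus 7/2.
The radius of convergence is the smallest modulus among the singular points: 7/2.


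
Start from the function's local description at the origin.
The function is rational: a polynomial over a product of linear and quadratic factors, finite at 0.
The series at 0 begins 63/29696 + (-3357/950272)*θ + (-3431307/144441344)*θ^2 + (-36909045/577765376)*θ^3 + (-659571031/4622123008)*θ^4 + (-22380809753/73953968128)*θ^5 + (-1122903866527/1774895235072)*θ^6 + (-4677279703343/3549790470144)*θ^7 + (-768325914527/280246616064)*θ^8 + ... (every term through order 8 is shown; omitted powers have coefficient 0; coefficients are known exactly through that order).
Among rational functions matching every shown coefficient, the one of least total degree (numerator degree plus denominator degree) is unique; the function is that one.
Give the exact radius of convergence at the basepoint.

The radius of convergence is -6 + sqrt(42).

No rational of total degree below 7 reproduces all 9 coefficients; solving the [2/5] Pade equations on them gives f(θ) = (-16*θ**2/19 - 37*θ/32 + 7/29)/((θ - 8/3)**3*(θ**2 + 12*θ - 6)), whose expansion matches every shown term.
Denominator factor (θ - 8/3)^3: pole of order 3 at 8/3, modulus 8/3.
Denominator factor (θ**2 + 12*θ - 6): discriminant 168, real irrational roots -6 + sqrt(42) and -6 - sqrt(42); poles of order 1, moduli -6 + sqrt(42) and 6 + sqrt(42).
The radius of convergence is the smallest modulus among the singular points: -6 + sqrt(42).


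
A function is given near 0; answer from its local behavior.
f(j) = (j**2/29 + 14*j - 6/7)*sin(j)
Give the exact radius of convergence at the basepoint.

The factor sin(j) is entire and contributes no finite singular point.
The polynomial part has no poles.
No finite singular points: the Taylor series at 0 converges everywhere.

The radius of convergence is infinite.


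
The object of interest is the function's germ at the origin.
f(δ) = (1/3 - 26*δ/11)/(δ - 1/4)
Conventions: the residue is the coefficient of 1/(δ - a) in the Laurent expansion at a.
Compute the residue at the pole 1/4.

At the order-1 pole 1/4 set g(δ) = (δ - (1/4))*f(δ) = 1/3 - 26*δ/11.
Simple pole: residue = g(a) at a = 1/4, which is -17/66.

The residue is -17/66.


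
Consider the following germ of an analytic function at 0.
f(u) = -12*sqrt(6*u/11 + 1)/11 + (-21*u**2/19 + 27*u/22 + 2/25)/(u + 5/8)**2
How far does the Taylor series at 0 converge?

Denominator factor (u + 5/8)^2: pole of order 2 at -5/8, modulus 5/8.
Branch term (-12/11)*sqrt(1 - u/(-11/6)): its argument vanishes at u = -11/6, a square-root branch point, modulus 11/6.
The radius of convergence is the smallest modulus among the singular points: 5/8.

The radius of convergence is 5/8.


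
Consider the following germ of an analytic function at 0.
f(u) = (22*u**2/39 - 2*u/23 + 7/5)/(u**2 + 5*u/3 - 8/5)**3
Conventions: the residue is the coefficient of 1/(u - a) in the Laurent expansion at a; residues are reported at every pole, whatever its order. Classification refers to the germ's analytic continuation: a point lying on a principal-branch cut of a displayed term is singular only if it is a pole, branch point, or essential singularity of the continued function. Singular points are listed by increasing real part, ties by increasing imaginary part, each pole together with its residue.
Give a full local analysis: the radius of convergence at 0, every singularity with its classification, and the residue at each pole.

Radius of convergence at 0: -5/6 + (1/30)*sqrt(2065).
At -5/6 - (1/30)*sqrt(2065): a pole of order 3; residue -(15615090/21063054103)*sqrt(2065).
At -5/6 + (1/30)*sqrt(2065): a pole of order 3; residue (15615090/21063054103)*sqrt(2065).


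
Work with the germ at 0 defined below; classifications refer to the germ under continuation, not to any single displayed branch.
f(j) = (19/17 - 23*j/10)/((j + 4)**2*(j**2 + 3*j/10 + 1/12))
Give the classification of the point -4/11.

Denominator factors: j + 4 = 40/11 at j = -4/11; j**2 + 3*j/10 + 1/12 = 773/7260 at j = -4/11 — none vanishes.
So the germ continues analytically to -4/11.

The point is a regular point.


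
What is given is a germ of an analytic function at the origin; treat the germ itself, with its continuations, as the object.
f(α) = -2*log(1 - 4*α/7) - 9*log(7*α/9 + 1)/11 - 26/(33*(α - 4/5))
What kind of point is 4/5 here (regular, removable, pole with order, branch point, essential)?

The denominator factor α - 4/5 vanishes at 4/5 and appears to the power 1; the numerator there equals -26/33, nonzero, and no other factor vanishes.
The branch terms are analytic at this point.
Hence a pole whose order is the multiplicity, 1.

The point is a pole of order 1.


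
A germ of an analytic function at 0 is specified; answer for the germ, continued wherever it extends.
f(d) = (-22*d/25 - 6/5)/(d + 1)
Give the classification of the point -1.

The point is a pole of order 1.

The denominator factor d + 1 vanishes at -1 and appears to the power 1; the numerator there equals -8/25, nonzero, and no other factor vanishes.
Hence a pole whose order is the multiplicity, 1.


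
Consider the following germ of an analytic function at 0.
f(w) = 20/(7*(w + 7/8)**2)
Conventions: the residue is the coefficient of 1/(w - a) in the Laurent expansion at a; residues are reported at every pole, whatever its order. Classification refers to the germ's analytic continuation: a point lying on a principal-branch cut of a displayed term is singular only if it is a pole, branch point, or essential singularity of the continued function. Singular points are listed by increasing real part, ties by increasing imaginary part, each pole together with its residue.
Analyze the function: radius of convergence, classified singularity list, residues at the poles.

Denominator factor (w + 7/8)^2: pole of order 2 at -7/8, modulus 7/8.
The radius of convergence is the smallest modulus among the singular points: 7/8.
At the order-2 pole -7/8 set g(w) = (w - (-7/8))^2*f(w) = 20/7.
Order-2 pole: residue = g'(a); g'(-7/8) = 0, so the residue is 0.

Radius of convergence at 0: 7/8.
At -7/8: a pole of order 2; residue 0.


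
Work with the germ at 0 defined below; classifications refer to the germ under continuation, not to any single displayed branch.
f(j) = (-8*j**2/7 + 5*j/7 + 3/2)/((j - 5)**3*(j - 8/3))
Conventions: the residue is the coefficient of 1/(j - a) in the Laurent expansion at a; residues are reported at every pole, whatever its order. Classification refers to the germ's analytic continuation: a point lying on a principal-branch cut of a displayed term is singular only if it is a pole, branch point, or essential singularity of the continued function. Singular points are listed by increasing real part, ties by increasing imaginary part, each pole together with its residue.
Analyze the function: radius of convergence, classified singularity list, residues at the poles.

Radius of convergence at 0: 8/3.
At 8/3: a pole of order 1; residue 255/686.
At 5: a pole of order 3; residue -255/686.

Denominator factor (j - 5)^3: pole of order 3 at 5, modulus 5.
Denominator factor (j - 8/3): pole of order 1 at 8/3, modulus 8/3.
The radius of convergence is the smallest modulus among the singular points: 8/3.
At the order-1 pole 8/3 set g(j) = (j - (8/3))*f(j) = (-8*j**2/7 + 5*j/7 + 3/2)/(j - 5)**3.
Simple pole: residue = g(a) at a = 8/3, which is 255/686.
At the order-3 pole 5 set g(j) = (j - (5))^3*f(j) = (-8*j**2/7 + 5*j/7 + 3/2)/(j - 8/3).
Order-3 pole: residue = g''(a)/2; g''(5) = -255/343, so the residue is -255/686.
List the singular points by increasing real part (a conjugate pair: the negative imaginary part first).


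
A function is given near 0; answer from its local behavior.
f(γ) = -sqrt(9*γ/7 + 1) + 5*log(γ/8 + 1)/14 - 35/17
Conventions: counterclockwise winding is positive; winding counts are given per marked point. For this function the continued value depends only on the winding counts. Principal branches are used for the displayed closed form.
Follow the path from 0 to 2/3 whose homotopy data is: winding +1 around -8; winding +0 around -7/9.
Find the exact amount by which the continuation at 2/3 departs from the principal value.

Continued minus principal equals (5/7)*pi*i.

The rational part is single-valued and drops out of the difference; each branch term changes only by its own monodromy.
(-1)*sqrt(1 - γ/(-7/9)): winding +0 is even, the square root returns to the same sheet, contribution 0.
(5/14)*log(1 - γ/(-8)): each positive loop around -8 adds 2*pi*i to the log, so winding +1 contributes (5/14)*(1)*2*pi*i = (5/7)*pi*i.
Summing the contributions at γ = 2/3 gives (5/7)*pi*i.


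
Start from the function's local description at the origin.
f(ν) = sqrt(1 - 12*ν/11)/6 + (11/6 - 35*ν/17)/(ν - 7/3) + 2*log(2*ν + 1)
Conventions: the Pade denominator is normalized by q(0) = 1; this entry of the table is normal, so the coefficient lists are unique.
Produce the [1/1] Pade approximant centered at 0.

Taylor coefficients needed (expand at 0): a_0 = -13/21, a_1 = 81637/18326, a_2 = -5349427/1411102.
Write the denominator as Q(ν) = 1 + q1*ν. Requiring Q*f - P = O(ν^3) with deg P <= 1 kills the coefficients of ν^2..ν^2 in Q*f:
  ν^2: a_2 + q1*a_1 = 0, i.e. -5349427/1411102 + (81637/18326)*q1 = 0.
Solving this linear system: q1 = 5349427/6286049.
The numerator is Q*f truncated at degree 1: P0 = a_0 = -13/21; P1 = a_1 + q1*a_0 = 2518478939/641176998.

The Pade approximant has numerator coefficients [-13/21, 2518478939/641176998]; denominator coefficients [1, 5349427/6286049].


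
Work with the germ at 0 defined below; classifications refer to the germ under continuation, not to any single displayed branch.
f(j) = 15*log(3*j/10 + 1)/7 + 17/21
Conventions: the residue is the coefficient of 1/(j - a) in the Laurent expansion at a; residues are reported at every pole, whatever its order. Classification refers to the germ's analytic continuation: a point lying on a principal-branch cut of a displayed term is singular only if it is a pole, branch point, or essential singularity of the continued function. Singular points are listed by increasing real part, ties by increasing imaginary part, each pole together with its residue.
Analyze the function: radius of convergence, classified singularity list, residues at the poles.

Branch term (15/7)*log(1 - j/(-10/3)): its argument vanishes at j = -10/3, a logarithmic branch point, modulus 10/3.
The radius of convergence is the smallest modulus among the singular points: 10/3.

Radius of convergence at 0: 10/3.
At -10/3: a logarithmic branch point.


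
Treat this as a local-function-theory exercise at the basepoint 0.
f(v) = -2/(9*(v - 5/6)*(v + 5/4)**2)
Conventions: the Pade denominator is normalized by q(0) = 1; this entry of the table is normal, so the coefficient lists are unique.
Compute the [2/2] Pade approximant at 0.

Taylor coefficients needed (expand at 0): a_0 = 64/375, a_1 = -128/1875, a_2 = 768/3125, a_3 = -512/9375, a_4 = 13312/46875.
Write the denominator as Q(v) = 1 + q1*v + q2*v^2. Requiring Q*f - P = O(v^5) with deg P <= 2 kills the coefficients of v^3..v^4 in Q*f:
  v^3: a_3 + q1*a_2 + q2*a_1 = 0, i.e. -512/9375 + (768/3125)*q1 + (-128/1875)*q2 = 0.
  v^4: a_4 + q1*a_3 + q2*a_2 = 0, i.e. 13312/46875 + (-512/9375)*q1 + (768/3125)*q2 = 0.
Solving this linear system: q1 = -2/19, q2 = -112/95.
The numerator is Q*f truncated at degree 2: P0 = a_0 = 64/375; P1 = a_1 + q1*a_0 = -1024/11875; P2 = a_2 + q1*a_1 + q2*a_0 = 3072/59375.

The Pade approximant has numerator coefficients [64/375, -1024/11875, 3072/59375]; denominator coefficients [1, -2/19, -112/95].


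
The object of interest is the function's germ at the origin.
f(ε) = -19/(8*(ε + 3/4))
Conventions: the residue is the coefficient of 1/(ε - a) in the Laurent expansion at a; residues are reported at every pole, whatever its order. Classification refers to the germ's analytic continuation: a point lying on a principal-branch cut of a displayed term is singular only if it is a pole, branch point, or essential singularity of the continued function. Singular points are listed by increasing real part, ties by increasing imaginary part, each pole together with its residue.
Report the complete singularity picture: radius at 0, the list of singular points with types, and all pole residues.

Radius of convergence at 0: 3/4.
At -3/4: a pole of order 1; residue -19/8.

Denominator factor (ε + 3/4): pole of order 1 at -3/4, modulus 3/4.
The radius of convergence is the smallest modulus among the singular points: 3/4.
At the order-1 pole -3/4 set g(ε) = (ε - (-3/4))*f(ε) = -19/8.
Simple pole: residue = g(a) at a = -3/4, which is -19/8.


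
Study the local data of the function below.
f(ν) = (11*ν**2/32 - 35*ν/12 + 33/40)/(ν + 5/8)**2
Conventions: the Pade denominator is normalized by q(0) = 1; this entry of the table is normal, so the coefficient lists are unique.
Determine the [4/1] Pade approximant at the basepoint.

The Pade approximant has numerator coefficients [264/125, -6842368336/680803125, 14609899922/1134671875, -233758398752/17020078125, 935033595008/85100390625]; denominator coefficients [1, 3588512/1815475].

Taylor coefficients needed (expand at 0): a_0 = 264/125, a_1 = -26672/1875, a_2 = 384314/9375, a_3 = -1480672/15625, a_4 = 9295232/46875, a_5 = -459329536/1171875.
Write the denominator as Q(ν) = 1 + q1*ν. Requiring Q*f - P = O(ν^6) with deg P <= 4 kills the coefficients of ν^5..ν^5 in Q*f:
  ν^5: a_5 + q1*a_4 = 0, i.e. -459329536/1171875 + (9295232/46875)*q1 = 0.
Solving this linear system: q1 = 3588512/1815475.
The numerator is Q*f truncated at degree 4: P0 = a_0 = 264/125; P1 = a_1 + q1*a_0 = -6842368336/680803125; P2 = a_2 + q1*a_1 = 14609899922/1134671875; P3 = a_3 + q1*a_2 = -233758398752/17020078125; P4 = a_4 + q1*a_3 = 935033595008/85100390625.


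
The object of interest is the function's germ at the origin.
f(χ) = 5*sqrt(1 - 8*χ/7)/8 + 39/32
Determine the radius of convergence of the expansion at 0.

The radius of convergence is 7/8.

Branch term (5/8)*sqrt(1 - χ/(7/8)): its argument vanishes at χ = 7/8, a square-root branch point, modulus 7/8.
The radius of convergence is the smallest modulus among the singular points: 7/8.


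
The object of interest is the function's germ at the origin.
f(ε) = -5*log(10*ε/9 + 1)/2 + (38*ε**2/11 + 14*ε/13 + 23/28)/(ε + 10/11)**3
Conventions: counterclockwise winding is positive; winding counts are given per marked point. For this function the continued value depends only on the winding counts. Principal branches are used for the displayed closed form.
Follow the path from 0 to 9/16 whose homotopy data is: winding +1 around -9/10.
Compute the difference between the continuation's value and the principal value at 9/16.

Continued minus principal equals -(5)*pi*i.

The rational part is single-valued and drops out of the difference; each branch term changes only by its own monodromy.
(-5/2)*log(1 - ε/(-9/10)): each positive loop around -9/10 adds 2*pi*i to the log, so winding +1 contributes (-5/2)*(1)*2*pi*i = -(5)*pi*i.
Summing the contributions at ε = 9/16 gives -(5)*pi*i.


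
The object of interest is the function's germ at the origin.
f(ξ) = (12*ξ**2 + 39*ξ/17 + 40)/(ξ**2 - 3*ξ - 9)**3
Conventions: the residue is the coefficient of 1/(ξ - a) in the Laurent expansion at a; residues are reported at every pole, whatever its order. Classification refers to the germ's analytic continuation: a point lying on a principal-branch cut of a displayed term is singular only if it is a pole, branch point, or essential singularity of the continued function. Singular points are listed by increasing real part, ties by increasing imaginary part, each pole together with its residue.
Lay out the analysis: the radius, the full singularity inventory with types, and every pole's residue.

Radius of convergence at 0: -3/2 + (3/2)*sqrt(5).
At 3/2 - (3/2)*sqrt(5): a pole of order 3; residue -(173/34425)*sqrt(5).
At 3/2 + (3/2)*sqrt(5): a pole of order 3; residue (173/34425)*sqrt(5).


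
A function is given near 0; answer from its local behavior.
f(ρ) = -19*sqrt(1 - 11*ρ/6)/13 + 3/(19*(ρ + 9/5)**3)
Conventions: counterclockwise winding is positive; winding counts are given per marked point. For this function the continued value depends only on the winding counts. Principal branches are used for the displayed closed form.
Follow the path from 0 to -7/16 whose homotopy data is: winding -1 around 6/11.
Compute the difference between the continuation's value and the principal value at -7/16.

Continued minus principal equals (19/156)*sqrt(1038).

The rational part is single-valued and drops out of the difference; each branch term changes only by its own monodromy.
(-19/13)*sqrt(1 - ρ/(6/11)): winding -1 is odd, the square root flips sign, contributing -2*(-19/13)*sqrt(1 - (-7/16)/(6/11)) = -2*(-19/13)*sqrt(173/96) = (19/156)*sqrt(1038).
Summing the contributions at ρ = -7/16 gives (19/156)*sqrt(1038).


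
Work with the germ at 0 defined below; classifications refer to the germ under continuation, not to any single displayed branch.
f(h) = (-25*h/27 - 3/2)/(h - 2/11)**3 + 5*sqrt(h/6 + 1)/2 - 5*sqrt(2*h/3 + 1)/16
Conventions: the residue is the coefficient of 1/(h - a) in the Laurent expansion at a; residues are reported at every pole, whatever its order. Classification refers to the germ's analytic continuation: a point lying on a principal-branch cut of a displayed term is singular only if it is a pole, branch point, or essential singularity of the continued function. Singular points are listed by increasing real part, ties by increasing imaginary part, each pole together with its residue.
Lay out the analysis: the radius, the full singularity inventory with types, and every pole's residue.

Radius of convergence at 0: 2/11.
At -6: an algebraic (square-root) branch point.
At -3/2: an algebraic (square-root) branch point.
At 2/11: a pole of order 3; residue 0.

Denominator factor (h - 2/11)^3: pole of order 3 at 2/11, modulus 2/11.
Branch term (5/2)*sqrt(1 - h/(-6)): its argument vanishes at h = -6, a square-root branch point, modulus 6.
Branch term (-5/16)*sqrt(1 - h/(-3/2)): its argument vanishes at h = -3/2, a square-root branch point, modulus 3/2.
The radius of convergence is the smallest modulus among the singular points: 2/11.
The branch terms are analytic at 2/11 and contribute nothing to the residue; only the rational part matters.
At the order-3 pole 2/11 set g(h) = (h - (2/11))^3*(rational part) = -25*h/27 - 3/2.
Order-3 pole: residue = g''(a)/2; g''(2/11) = 0, so the residue is 0.
List the singular points by increasing real part (a conjugate pair: the negative imaginary part first).


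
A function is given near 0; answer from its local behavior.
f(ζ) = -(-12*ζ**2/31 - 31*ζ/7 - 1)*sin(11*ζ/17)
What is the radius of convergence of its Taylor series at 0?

The radius of convergence is infinite.

The factor -sin(11*ζ/17) is entire and contributes no finite singular point.
The polynomial part has no poles.
No finite singular points: the Taylor series at 0 converges everywhere.


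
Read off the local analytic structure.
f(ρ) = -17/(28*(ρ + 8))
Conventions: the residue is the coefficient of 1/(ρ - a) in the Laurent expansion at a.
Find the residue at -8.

At the order-1 pole -8 set g(ρ) = (ρ - (-8))*f(ρ) = -17/28.
Simple pole: residue = g(a) at a = -8, which is -17/28.

The residue is -17/28.


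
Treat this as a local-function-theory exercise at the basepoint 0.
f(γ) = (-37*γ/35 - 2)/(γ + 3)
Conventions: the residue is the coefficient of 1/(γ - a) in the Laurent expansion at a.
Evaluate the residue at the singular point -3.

At the order-1 pole -3 set g(γ) = (γ - (-3))*f(γ) = -37*γ/35 - 2.
Simple pole: residue = g(a) at a = -3, which is 41/35.

The residue is 41/35.


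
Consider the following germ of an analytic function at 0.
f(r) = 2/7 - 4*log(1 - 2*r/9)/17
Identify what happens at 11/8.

There is no denominator, hence no pole anywhere.
Branch term log(1 - r/(9/2)): argument at 11/8 is 25/36, nonzero, so 11/8 is not its branch point (a point on a principal cut is still regular for the continued germ).
So the germ continues analytically to 11/8.

The point is a regular point.


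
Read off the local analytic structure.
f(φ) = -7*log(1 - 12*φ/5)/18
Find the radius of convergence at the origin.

Branch term (-7/18)*log(1 - φ/(5/12)): its argument vanishes at φ = 5/12, a logarithmic branch point, modulus 5/12.
The radius of convergence is the smallest modulus among the singular points: 5/12.

The radius of convergence is 5/12.


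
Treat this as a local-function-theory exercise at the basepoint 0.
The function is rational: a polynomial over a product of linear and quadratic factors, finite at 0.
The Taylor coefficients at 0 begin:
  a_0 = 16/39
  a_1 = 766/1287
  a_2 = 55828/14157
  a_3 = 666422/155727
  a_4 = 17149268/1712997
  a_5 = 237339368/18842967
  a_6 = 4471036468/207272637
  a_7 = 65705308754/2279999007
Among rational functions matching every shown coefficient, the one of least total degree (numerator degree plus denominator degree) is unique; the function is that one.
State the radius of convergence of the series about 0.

No rational of total degree below 6 reproduces all 8 coefficients; solving the [2/4] Pade equations on them gives f(v) = (8*v**2/3 + 2*v/9 + 16/39)/(v**2 + 5*v/11 - 1)**2, whose expansion matches every shown term.
Denominator factor (v**2 + 5*v/11 - 1)^2: discriminant 509/121, real irrational roots -5/22 + (1/22)*sqrt(509) and -5/22 - (1/22)*sqrt(509); poles of order 2, moduli -5/22 + (1/22)*sqrt(509) and 5/22 + (1/22)*sqrt(509).
The radius of convergence is the smallest modulus among the singular points: -5/22 + (1/22)*sqrt(509).

The radius of convergence is -5/22 + (1/22)*sqrt(509).


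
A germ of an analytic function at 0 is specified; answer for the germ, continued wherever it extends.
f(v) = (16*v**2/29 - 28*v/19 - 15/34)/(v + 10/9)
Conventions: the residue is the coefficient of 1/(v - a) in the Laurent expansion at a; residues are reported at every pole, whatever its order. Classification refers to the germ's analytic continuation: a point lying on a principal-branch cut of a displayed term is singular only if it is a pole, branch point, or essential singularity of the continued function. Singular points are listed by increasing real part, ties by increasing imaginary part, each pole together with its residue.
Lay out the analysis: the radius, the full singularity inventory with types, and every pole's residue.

Radius of convergence at 0: 10/9.
At -10/9: a pole of order 1; residue 2848855/1517454.

Denominator factor (v + 10/9): pole of order 1 at -10/9, modulus 10/9.
The radius of convergence is the smallest modulus among the singular points: 10/9.
At the order-1 pole -10/9 set g(v) = (v - (-10/9))*f(v) = 16*v**2/29 - 28*v/19 - 15/34.
Simple pole: residue = g(a) at a = -10/9, which is 2848855/1517454.


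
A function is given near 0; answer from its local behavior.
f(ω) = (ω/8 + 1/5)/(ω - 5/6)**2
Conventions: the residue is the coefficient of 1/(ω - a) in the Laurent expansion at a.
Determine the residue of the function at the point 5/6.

At the order-2 pole 5/6 set g(ω) = (ω - (5/6))^2*f(ω) = ω/8 + 1/5.
Order-2 pole: residue = g'(a); g'(5/6) = 1/8, so the residue is 1/8.

The residue is 1/8.


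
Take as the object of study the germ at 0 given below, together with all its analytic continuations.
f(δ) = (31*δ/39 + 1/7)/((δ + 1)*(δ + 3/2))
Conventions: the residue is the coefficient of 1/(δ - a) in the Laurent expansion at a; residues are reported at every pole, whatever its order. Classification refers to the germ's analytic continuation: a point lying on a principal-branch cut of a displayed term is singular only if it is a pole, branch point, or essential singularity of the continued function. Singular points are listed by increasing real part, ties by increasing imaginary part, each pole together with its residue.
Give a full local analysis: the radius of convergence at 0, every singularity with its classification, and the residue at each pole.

Denominator factor (δ + 3/2): pole of order 1 at -3/2, modulus 3/2.
Denominator factor (δ + 1): pole of order 1 at -1, modulus 1.
The radius of convergence is the smallest modulus among the singular points: 1.
At the order-1 pole -3/2 set g(δ) = (δ - (-3/2))*f(δ) = (31*δ/39 + 1/7)/(δ + 1).
Simple pole: residue = g(a) at a = -3/2, which is 191/91.
At the order-1 pole -1 set g(δ) = (δ - (-1))*f(δ) = (31*δ/39 + 1/7)/(δ + 3/2).
Simple pole: residue = g(a) at a = -1, which is -356/273.
List the singular points by increasing real part (a conjugate pair: the negative imaginary part first).

Radius of convergence at 0: 1.
At -3/2: a pole of order 1; residue 191/91.
At -1: a pole of order 1; residue -356/273.


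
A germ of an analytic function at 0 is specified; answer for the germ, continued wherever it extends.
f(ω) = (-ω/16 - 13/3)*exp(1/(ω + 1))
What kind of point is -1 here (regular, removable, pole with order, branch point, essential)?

The point is an essential singularity.

The exponent 1/(ω - (-1)) has a pole at -1, so exp(1/(ω - (-1))) takes every nonzero value near it: an essential singularity (not a pole of any order).


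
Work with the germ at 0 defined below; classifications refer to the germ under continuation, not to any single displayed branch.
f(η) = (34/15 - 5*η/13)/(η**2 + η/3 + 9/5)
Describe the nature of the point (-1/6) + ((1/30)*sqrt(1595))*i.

The denominator factor η**2 + η/3 + 9/5 vanishes at (-1/6) + ((1/30)*sqrt(1595))*i and appears to the power 1; the numerator there equals (303/130) - ((1/78)*sqrt(1595))*i, nonzero, and no other factor vanishes.
Hence a pole whose order is the multiplicity, 1.

The point is a pole of order 1.


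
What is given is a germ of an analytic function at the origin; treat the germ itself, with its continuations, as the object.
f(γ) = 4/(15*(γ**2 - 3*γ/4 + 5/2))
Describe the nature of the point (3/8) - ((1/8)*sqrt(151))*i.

The point is a pole of order 1.

The denominator factor γ**2 - 3*γ/4 + 5/2 vanishes at (3/8) - ((1/8)*sqrt(151))*i and appears to the power 1; the numerator there equals 4/15, nonzero, and no other factor vanishes.
Hence a pole whose order is the multiplicity, 1.


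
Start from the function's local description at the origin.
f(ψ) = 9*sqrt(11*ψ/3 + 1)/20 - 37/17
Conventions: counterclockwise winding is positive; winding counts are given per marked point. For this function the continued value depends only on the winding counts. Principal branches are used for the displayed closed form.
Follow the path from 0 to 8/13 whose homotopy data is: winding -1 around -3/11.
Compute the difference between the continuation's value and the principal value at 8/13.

Continued minus principal equals -(3/130)*sqrt(4953).

The rational part is single-valued and drops out of the difference; each branch term changes only by its own monodromy.
(9/20)*sqrt(1 - ψ/(-3/11)): winding -1 is odd, the square root flips sign, contributing -2*(9/20)*sqrt(1 - (8/13)/(-3/11)) = -2*(9/20)*sqrt(127/39) = -(3/130)*sqrt(4953).
Summing the contributions at ψ = 8/13 gives -(3/130)*sqrt(4953).


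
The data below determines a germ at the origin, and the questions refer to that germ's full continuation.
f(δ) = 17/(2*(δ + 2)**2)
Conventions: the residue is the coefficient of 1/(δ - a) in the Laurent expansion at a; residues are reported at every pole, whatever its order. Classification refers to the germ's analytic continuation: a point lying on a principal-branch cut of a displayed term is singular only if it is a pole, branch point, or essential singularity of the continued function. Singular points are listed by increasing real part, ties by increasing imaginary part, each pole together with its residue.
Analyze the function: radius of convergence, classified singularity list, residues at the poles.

Denominator factor (δ + 2)^2: pole of order 2 at -2, modulus 2.
The radius of convergence is the smallest modulus among the singular points: 2.
At the order-2 pole -2 set g(δ) = (δ - (-2))^2*f(δ) = 17/2.
Order-2 pole: residue = g'(a); g'(-2) = 0, so the residue is 0.

Radius of convergence at 0: 2.
At -2: a pole of order 2; residue 0.


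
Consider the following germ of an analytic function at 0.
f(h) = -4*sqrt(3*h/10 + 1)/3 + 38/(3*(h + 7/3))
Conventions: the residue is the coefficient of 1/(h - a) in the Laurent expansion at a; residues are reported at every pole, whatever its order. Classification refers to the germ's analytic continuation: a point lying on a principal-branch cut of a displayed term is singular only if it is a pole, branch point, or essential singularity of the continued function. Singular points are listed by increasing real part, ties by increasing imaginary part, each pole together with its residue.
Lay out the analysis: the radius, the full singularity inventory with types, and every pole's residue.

Radius of convergence at 0: 7/3.
At -10/3: an algebraic (square-root) branch point.
At -7/3: a pole of order 1; residue 38/3.

Denominator factor (h + 7/3): pole of order 1 at -7/3, modulus 7/3.
Branch term (-4/3)*sqrt(1 - h/(-10/3)): its argument vanishes at h = -10/3, a square-root branch point, modulus 10/3.
The radius of convergence is the smallest modulus among the singular points: 7/3.
The branch term is analytic at -7/3 and contributes nothing to the residue; only the rational part matters.
At the order-1 pole -7/3 set g(h) = (h - (-7/3))*(rational part) = 38/3.
Simple pole: residue = g(a) at a = -7/3, which is 38/3.
List the singular points by increasing real part (a conjugate pair: the negative imaginary part first).


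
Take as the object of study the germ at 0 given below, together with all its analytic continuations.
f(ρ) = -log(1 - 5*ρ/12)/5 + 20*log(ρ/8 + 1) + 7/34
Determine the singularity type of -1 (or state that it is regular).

There is no denominator, hence no pole anywhere.
Branch term log(1 - ρ/(-8)): argument at -1 is 7/8, nonzero, so -1 is not its branch point (a point on a principal cut is still regular for the continued germ).
Branch term log(1 - ρ/(12/5)): argument at -1 is 17/12, nonzero, so -1 is not its branch point (a point on a principal cut is still regular for the continued germ).
So the germ continues analytically to -1.

The point is a regular point.


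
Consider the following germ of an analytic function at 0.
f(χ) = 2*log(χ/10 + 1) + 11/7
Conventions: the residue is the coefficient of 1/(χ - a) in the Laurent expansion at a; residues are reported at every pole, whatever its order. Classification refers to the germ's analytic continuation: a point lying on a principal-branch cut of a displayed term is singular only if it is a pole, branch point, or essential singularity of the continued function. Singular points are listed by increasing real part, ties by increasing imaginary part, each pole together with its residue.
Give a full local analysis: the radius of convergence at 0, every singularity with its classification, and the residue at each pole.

Branch term (2)*log(1 - χ/(-10)): its argument vanishes at χ = -10, a logarithmic branch point, modulus 10.
The radius of convergence is the smallest modulus among the singular points: 10.

Radius of convergence at 0: 10.
At -10: a logarithmic branch point.


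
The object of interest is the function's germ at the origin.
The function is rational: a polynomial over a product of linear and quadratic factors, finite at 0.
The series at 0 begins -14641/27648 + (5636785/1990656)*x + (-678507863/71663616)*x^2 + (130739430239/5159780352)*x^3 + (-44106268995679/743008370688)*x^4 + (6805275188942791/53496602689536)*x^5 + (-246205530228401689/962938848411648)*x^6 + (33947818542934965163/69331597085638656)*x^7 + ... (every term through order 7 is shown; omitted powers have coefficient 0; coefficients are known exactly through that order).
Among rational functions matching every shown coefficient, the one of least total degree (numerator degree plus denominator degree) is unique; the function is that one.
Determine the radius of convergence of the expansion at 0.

The radius of convergence is 8/11.

No rational of total degree below 4 reproduces all 8 coefficients; solving the [0/4] Pade equations on them gives f(x) = -1/(6*(x + 8/11)**3*(x + 9/11)), whose expansion matches every shown term.
Denominator factor (x + 8/11)^3: pole of order 3 at -8/11, modulus 8/11.
Denominator factor (x + 9/11): pole of order 1 at -9/11, modulus 9/11.
The radius of convergence is the smallest modulus among the singular points: 8/11.


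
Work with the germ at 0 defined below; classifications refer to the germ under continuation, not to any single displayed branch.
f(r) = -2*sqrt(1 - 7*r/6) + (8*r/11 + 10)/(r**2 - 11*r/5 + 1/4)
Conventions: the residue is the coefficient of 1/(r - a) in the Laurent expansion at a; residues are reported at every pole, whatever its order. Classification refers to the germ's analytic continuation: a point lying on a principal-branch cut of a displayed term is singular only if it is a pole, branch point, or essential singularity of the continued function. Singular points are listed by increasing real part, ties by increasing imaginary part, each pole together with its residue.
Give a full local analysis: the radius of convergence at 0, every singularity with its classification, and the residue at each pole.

Radius of convergence at 0: 11/10 - (2/5)*sqrt(6).
At 11/10 - (2/5)*sqrt(6): a pole of order 1; residue 4/11 - (9/4)*sqrt(6).
At 6/7: an algebraic (square-root) branch point.
At 11/10 + (2/5)*sqrt(6): a pole of order 1; residue 4/11 + (9/4)*sqrt(6).

Denominator factor (r**2 - 11*r/5 + 1/4): discriminant 96/25, real irrational roots 11/10 + (2/5)*sqrt(6) and 11/10 - (2/5)*sqrt(6); poles of order 1, moduli 11/10 + (2/5)*sqrt(6) and 11/10 - (2/5)*sqrt(6).
Branch term (-2)*sqrt(1 - r/(6/7)): its argument vanishes at r = 6/7, a square-root branch point, modulus 6/7.
The radius of convergence is the smallest modulus among the singular points: 11/10 - (2/5)*sqrt(6).
The branch term is analytic at 11/10 - (2/5)*sqrt(6) and contributes nothing to the residue; only the rational part matters.
The factor r**2 - 11*r/5 + 1/4 splits as (r - a)(r - a') with a = 11/10 - (2/5)*sqrt(6), a' = 11/10 + (2/5)*sqrt(6). At the order-1 pole a set g(r) = (r - a)*(rational part) = [8*r/11 + 10] / (r - a').
Simple pole: residue = g(a) at a = 11/10 - (2/5)*sqrt(6), which is 4/11 - (9/4)*sqrt(6).
The branch term is analytic at 11/10 + (2/5)*sqrt(6) and contributes nothing to the residue; only the rational part matters.
The factor r**2 - 11*r/5 + 1/4 splits as (r - a)(r - a') with a = 11/10 + (2/5)*sqrt(6), a' = 11/10 - (2/5)*sqrt(6). At the order-1 pole a set g(r) = (r - a)*(rational part) = [8*r/11 + 10] / (r - a').
Simple pole: residue = g(a) at a = 11/10 + (2/5)*sqrt(6), which is 4/11 + (9/4)*sqrt(6).
List the singular points by increasing real part (a conjugate pair: the negative imaginary part first).


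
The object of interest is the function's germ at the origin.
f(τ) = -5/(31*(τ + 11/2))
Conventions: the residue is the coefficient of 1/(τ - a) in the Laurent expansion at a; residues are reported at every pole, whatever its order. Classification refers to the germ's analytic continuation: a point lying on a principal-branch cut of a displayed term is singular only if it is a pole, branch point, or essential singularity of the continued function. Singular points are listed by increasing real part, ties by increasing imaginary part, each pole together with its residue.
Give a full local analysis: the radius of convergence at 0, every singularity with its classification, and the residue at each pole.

Radius of convergence at 0: 11/2.
At -11/2: a pole of order 1; residue -5/31.

Denominator factor (τ + 11/2): pole of order 1 at -11/2, modulus 11/2.
The radius of convergence is the smallest modulus among the singular points: 11/2.
At the order-1 pole -11/2 set g(τ) = (τ - (-11/2))*f(τ) = -5/31.
Simple pole: residue = g(a) at a = -11/2, which is -5/31.


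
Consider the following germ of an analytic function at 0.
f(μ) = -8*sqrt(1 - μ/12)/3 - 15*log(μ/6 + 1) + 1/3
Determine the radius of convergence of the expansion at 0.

Branch term (-15)*log(1 - μ/(-6)): its argument vanishes at μ = -6, a logarithmic branch point, modulus 6.
Branch term (-8/3)*sqrt(1 - μ/(12)): its argument vanishes at μ = 12, a square-root branch point, modulus 12.
The radius of convergence is the smallest modulus among the singular points: 6.

The radius of convergence is 6.


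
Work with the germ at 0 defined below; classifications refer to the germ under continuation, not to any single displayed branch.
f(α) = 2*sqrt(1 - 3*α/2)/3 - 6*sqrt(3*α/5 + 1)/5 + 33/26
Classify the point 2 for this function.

There is no denominator, hence no pole anywhere.
Branch term sqrt(1 - α/(2/3)): argument at 2 is -2, nonzero, so 2 is not its branch point (a point on a principal cut is still regular for the continued germ).
Branch term sqrt(1 - α/(-5/3)): argument at 2 is 11/5, nonzero, so 2 is not its branch point (a point on a principal cut is still regular for the continued germ).
So the germ continues analytically to 2.

The point is a regular point.


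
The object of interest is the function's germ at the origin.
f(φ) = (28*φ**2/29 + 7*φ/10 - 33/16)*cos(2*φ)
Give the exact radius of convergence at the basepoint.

The radius of convergence is infinite.

The factor cos(2*φ) is entire and contributes no finite singular point.
The polynomial part has no poles.
No finite singular points: the Taylor series at 0 converges everywhere.


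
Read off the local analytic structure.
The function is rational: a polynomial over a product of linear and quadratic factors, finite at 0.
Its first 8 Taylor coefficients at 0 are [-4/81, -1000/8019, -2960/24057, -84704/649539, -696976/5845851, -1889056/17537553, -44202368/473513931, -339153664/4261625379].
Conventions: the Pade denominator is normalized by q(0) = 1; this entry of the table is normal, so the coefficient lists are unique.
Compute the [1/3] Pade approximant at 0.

Taylor coefficients needed (read off): a_0 = -4/81, a_1 = -1000/8019, a_2 = -2960/24057, a_3 = -84704/649539, a_4 = -696976/5845851.
Write the denominator as Q(n) = 1 + q1*n + q2*n^2 + q3*n^3. Requiring Q*f - P = O(n^5) with deg P <= 1 kills the coefficients of n^2..n^4 in Q*f:
  n^2: a_2 + q1*a_1 + q2*a_0 = 0, i.e. -2960/24057 + (-1000/8019)*q1 + (-4/81)*q2 = 0.
  n^3: a_3 + q1*a_2 + q2*a_1 + q3*a_0 = 0, i.e. -84704/649539 + (-2960/24057)*q1 + (-1000/8019)*q2 + (-4/81)*q3 = 0.
  n^4: a_4 + q1*a_3 + q2*a_2 + q3*a_1 = 0, i.e. -696976/5845851 + (-84704/649539)*q1 + (-2960/24057)*q2 + (-1000/8019)*q3 = 0.
Solving this linear system: q1 = -1316309/1494324, q2 = -1796485/6724458, q3 = 256288/1120743.
The numerator is Q*f truncated at degree 1: P0 = a_0 = -4/81; P1 = a_1 + q1*a_0 = -3003289/36984519.

The Pade approximant has numerator coefficients [-4/81, -3003289/36984519]; denominator coefficients [1, -1316309/1494324, -1796485/6724458, 256288/1120743].


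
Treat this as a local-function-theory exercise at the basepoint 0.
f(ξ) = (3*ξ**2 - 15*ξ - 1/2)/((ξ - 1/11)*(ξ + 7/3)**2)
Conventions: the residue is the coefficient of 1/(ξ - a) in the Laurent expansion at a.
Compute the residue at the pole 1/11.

At the order-1 pole 1/11 set g(ξ) = (ξ - (1/11))*f(ξ) = (3*ξ**2 - 15*ξ - 1/2)/(ξ + 7/3)**2.
Simple pole: residue = g(a) at a = 1/11, which is -801/2560.

The residue is -801/2560.
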